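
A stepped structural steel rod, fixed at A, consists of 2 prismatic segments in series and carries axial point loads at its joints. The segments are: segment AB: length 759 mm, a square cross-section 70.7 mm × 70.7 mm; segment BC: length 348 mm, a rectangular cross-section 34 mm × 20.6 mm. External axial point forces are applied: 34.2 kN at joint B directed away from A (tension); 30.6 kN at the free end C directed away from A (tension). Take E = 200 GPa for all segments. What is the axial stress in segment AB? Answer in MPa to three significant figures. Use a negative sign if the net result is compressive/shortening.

13.0 MPa

Internal axial forces (sectioning from the free end, tension +): N_BC = 30.6 kN, N_AB = 64.8 kN.
A_AB = 4998 mm².
σ_AB = N_AB/A_AB = 64800/4998 = 12.96 MPa.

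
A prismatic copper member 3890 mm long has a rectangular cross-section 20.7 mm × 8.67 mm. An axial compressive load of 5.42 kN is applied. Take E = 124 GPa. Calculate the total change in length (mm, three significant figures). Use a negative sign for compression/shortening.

-0.947 mm

A = 179.5 mm².
δ_mech = NL/(AE) = -5420·3890/(179.5·124000) = -0.9474 mm.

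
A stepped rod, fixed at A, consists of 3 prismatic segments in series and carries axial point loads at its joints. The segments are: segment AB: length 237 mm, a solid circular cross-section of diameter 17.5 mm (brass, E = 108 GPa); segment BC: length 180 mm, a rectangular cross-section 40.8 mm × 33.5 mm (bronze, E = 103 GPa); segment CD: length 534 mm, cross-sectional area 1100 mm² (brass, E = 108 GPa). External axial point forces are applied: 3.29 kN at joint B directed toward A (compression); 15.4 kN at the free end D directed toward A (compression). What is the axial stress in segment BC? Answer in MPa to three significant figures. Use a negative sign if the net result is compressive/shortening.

-11.3 MPa

Internal axial forces (sectioning from the free end, tension +): N_CD = -15.4 kN, N_BC = -15.4 kN, N_AB = -18.69 kN.
A_BC = 1367 mm².
σ_BC = N_BC/A_BC = -15400/1367 = -11.27 MPa.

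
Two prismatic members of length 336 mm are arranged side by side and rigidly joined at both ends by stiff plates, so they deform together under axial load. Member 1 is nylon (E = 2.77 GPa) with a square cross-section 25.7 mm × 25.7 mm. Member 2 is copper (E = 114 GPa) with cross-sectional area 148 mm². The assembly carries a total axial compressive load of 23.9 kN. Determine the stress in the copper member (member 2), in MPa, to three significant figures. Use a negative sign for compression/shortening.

-146 MPa

A_1 = 660.5 mm².
Equal strain + equilibrium ⇒ each member carries load in proportion to AE: A₁E₁ = 1830000 N, A₂E₂ = 16870000 N, ΣAE = 18700000 N.
σ₂ = P·E₂/ΣAE = -23900·114000/18700000 = -145.7 MPa.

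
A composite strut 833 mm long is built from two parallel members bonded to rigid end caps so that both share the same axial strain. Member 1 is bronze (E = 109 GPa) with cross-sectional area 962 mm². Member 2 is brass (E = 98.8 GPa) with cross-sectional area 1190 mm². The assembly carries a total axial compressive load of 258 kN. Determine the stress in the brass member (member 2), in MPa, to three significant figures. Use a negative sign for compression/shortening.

-115 MPa

Equal strain + equilibrium ⇒ each member carries load in proportion to AE: A₁E₁ = 104900000 N, A₂E₂ = 117600000 N, ΣAE = 222400000 N.
σ₂ = P·E₂/ΣAE = -258000·98800/222400000 = -114.6 MPa.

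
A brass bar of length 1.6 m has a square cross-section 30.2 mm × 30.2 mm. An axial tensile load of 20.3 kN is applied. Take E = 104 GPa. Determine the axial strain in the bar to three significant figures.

2.14e-04

A = 912 mm².
σ = N/A = 22.26 MPa; ε = σ/E = 22.26/104000 = 2.140e-04.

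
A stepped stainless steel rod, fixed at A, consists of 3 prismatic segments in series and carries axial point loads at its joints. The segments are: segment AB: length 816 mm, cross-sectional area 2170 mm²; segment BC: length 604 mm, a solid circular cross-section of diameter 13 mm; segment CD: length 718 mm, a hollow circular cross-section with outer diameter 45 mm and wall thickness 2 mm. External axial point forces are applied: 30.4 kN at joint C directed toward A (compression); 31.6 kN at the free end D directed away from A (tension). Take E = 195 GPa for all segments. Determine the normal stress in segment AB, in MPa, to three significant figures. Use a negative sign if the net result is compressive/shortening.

0.553 MPa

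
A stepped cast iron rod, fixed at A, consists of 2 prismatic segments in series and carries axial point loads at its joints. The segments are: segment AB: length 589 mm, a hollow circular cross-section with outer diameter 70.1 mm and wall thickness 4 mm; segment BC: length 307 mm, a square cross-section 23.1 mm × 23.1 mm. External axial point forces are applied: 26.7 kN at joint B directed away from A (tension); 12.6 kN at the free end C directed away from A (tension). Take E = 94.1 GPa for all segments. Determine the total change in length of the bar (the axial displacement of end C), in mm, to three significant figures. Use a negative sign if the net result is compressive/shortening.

0.373 mm

Internal axial forces (sectioning from the free end, tension +): N_BC = 12.6 kN, N_AB = 39.3 kN.
A_AB = 830.6 mm².
A_BC = 533.6 mm².
δ_AB = 39300·589/(830.6·94100) = 0.2961 mm
δ_BC = 12600·307/(533.6·94100) = 0.07704 mm
δ = Σδ_i = 0.3732 mm.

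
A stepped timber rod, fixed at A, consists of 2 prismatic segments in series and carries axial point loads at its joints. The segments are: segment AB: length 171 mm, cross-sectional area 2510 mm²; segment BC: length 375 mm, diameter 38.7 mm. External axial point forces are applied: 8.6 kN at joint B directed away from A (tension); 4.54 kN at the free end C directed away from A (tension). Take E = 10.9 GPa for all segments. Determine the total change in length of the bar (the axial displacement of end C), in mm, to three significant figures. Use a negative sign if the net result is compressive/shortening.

0.215 mm

Internal axial forces (sectioning from the free end, tension +): N_BC = 4.54 kN, N_AB = 13.14 kN.
A_BC = 1176 mm².
δ_AB = 13140·171/(2510·10900) = 0.08213 mm
δ_BC = 4540·375/(1176·10900) = 0.1328 mm
δ = Σδ_i = 0.2149 mm.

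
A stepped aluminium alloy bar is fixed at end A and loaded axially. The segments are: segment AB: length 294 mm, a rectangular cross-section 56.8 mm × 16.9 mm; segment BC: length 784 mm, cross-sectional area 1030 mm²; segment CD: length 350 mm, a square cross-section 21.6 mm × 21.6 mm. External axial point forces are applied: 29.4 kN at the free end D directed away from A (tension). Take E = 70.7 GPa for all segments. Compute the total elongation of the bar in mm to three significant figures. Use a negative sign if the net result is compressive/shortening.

0.756 mm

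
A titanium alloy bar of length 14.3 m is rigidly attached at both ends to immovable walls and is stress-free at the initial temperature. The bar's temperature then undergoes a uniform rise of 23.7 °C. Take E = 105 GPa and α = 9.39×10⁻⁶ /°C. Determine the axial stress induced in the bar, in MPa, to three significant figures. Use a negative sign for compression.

-23.4 MPa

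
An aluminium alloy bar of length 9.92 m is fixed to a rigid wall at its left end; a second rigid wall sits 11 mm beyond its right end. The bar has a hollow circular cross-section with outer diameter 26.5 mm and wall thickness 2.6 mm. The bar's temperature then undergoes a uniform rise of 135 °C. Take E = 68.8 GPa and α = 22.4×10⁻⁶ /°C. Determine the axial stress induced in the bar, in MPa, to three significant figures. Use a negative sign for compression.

Free thermal expansion αLΔT = 22.4e-6 · 9920 · 135 = 30 mm.
The walls engage after the gap closes; constrained expansion = 30 − 11 = 19 mm.
The walls impose strain ε = −(19)/9920 = -1.9151e-03; σ = Eε = 68800 · -1.9151e-03 = -131.8 MPa.

-132 MPa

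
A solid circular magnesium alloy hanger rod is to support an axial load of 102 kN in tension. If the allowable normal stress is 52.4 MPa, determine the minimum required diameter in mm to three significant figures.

49.8 mm

Required area A ≥ P/σ_allow = 102000/52.4 = 1947 mm².
For a solid circular section, d ≥ √(4A/π) = 49.78 mm.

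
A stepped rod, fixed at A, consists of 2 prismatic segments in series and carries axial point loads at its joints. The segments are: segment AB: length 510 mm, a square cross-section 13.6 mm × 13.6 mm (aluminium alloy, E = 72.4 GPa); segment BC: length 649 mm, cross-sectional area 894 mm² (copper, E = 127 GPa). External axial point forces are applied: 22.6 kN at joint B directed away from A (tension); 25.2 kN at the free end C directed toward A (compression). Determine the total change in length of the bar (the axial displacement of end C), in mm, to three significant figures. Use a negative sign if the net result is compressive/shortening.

-0.243 mm

Internal axial forces (sectioning from the free end, tension +): N_BC = -25.2 kN, N_AB = -2.6 kN.
A_AB = 185 mm².
δ_AB = -2600·510/(185·72400) = -0.09902 mm
δ_BC = -25200·649/(894·127000) = -0.144 mm
δ = Σδ_i = -0.2431 mm.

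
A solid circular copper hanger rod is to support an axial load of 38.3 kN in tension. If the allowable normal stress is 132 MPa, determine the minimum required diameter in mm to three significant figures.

Required area A ≥ P/σ_allow = 38300/132 = 290.2 mm².
For a solid circular section, d ≥ √(4A/π) = 19.22 mm.

19.2 mm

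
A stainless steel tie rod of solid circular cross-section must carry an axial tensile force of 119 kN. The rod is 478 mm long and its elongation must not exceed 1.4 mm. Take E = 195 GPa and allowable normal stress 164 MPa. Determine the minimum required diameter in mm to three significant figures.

Required area A ≥ P/σ_allow = 119000/164 = 725.6 mm².
For a solid circular section, d ≥ √(4A/π) = 30.4 mm.
Elongation limit: A ≥ PL/(Eδ_allow) = 119000·478/(195000·1.4) = 208.4 mm² ⇒ d ≥ 16.29 mm.
The stress limit governs.

30.4 mm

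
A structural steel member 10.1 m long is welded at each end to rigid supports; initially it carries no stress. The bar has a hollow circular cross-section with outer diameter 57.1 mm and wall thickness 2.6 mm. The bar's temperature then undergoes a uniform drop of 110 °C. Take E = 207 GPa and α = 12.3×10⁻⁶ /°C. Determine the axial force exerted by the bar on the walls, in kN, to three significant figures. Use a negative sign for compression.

125 kN

Free thermal expansion αLΔT = 12.3e-6 · 10100 · -110 = -13.67 mm.
The walls impose strain ε = −(-13.67)/10100 = 1.3530e-03; σ = Eε = 207000 · 1.3530e-03 = 280.1 MPa.
Wall reaction R = σ·A = 280.1·445.2 = 124700 N = 124.7 kN.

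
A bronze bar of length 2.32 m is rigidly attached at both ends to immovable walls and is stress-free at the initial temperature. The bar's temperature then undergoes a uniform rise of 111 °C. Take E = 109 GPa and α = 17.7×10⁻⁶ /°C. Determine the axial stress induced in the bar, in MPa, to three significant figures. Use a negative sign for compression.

Free thermal expansion αLΔT = 17.7e-6 · 2320 · 111 = 4.558 mm.
The walls impose strain ε = −(4.558)/2320 = -1.9647e-03; σ = Eε = 109000 · -1.9647e-03 = -214.2 MPa.

-214 MPa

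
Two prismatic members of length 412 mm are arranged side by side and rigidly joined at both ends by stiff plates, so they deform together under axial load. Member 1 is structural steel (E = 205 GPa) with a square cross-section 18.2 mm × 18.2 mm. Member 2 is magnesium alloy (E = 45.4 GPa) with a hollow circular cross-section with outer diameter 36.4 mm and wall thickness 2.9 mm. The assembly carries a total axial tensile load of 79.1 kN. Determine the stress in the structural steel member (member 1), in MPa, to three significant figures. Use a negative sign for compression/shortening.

A_1 = 331.2 mm².
A_2 = 305.2 mm².
Equal strain + equilibrium ⇒ each member carries load in proportion to AE: A₁E₁ = 67900000 N, A₂E₂ = 13860000 N, ΣAE = 81760000 N.
σ₁ = P·E₁/ΣAE = 79100·205000/81760000 = 198.3 MPa.

198 MPa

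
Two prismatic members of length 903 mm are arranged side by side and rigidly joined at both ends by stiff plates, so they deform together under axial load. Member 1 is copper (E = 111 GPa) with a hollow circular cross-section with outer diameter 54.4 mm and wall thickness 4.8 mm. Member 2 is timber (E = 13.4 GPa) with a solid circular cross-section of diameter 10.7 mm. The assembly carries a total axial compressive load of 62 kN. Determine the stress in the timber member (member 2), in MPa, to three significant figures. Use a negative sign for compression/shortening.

A_1 = 748 mm².
A_2 = 89.92 mm².
Equal strain + equilibrium ⇒ each member carries load in proportion to AE: A₁E₁ = 83020000 N, A₂E₂ = 1205000 N, ΣAE = 84230000 N.
σ₂ = P·E₂/ΣAE = -62000·13400/84230000 = -9.864 MPa.

-9.86 MPa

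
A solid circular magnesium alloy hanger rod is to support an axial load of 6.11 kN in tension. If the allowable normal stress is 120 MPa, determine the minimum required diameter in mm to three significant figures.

Required area A ≥ P/σ_allow = 6110/120 = 50.92 mm².
For a solid circular section, d ≥ √(4A/π) = 8.052 mm.

8.05 mm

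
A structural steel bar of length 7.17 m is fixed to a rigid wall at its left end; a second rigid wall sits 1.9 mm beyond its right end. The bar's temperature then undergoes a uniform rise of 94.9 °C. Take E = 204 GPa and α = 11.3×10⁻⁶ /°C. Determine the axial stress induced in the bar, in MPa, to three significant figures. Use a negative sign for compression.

Free thermal expansion αLΔT = 11.3e-6 · 7170 · 94.9 = 7.689 mm.
The walls engage after the gap closes; constrained expansion = 7.689 − 1.9 = 5.789 mm.
The walls impose strain ε = −(5.789)/7170 = -8.0738e-04; σ = Eε = 204000 · -8.0738e-04 = -164.7 MPa.

-165 MPa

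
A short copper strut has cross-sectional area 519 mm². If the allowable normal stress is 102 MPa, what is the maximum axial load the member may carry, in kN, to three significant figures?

52.9 kN

P_max = σ_allow · A = 102 · 519 = 52940 N = 52.94 kN.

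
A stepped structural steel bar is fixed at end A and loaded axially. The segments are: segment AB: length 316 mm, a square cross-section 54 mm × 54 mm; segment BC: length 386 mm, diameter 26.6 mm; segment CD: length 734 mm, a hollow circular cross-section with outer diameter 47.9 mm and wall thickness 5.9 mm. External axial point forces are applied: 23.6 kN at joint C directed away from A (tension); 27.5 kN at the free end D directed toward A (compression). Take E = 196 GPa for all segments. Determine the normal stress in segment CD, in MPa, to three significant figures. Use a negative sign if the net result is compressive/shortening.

-35.3 MPa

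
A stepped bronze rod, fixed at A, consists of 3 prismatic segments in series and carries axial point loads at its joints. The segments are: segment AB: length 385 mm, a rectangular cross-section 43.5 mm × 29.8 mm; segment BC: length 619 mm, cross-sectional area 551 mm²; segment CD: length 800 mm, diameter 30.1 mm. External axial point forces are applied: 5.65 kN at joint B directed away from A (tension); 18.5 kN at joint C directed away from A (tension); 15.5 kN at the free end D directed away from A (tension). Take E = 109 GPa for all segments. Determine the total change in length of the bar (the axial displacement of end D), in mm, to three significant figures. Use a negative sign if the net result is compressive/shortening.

0.618 mm

Internal axial forces (sectioning from the free end, tension +): N_CD = 15.5 kN, N_BC = 34 kN, N_AB = 39.65 kN.
A_AB = 1296 mm².
A_CD = 711.6 mm².
δ_AB = 39650·385/(1296·109000) = 0.108 mm
δ_BC = 34000·619/(551·109000) = 0.3504 mm
δ_CD = 15500·800/(711.6·109000) = 0.1599 mm
δ = Σδ_i = 0.6183 mm.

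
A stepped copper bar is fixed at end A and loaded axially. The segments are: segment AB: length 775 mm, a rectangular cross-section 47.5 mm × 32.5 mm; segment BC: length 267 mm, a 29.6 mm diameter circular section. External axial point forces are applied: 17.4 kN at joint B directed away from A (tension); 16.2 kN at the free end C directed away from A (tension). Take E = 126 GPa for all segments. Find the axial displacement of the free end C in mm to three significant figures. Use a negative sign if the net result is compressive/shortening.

Internal axial forces (sectioning from the free end, tension +): N_BC = 16.2 kN, N_AB = 33.6 kN.
A_AB = 1544 mm².
A_BC = 688.1 mm².
δ_AB = 33600·775/(1544·126000) = 0.1339 mm
δ_BC = 16200·267/(688.1·126000) = 0.04989 mm
δ = Σδ_i = 0.1838 mm.

0.184 mm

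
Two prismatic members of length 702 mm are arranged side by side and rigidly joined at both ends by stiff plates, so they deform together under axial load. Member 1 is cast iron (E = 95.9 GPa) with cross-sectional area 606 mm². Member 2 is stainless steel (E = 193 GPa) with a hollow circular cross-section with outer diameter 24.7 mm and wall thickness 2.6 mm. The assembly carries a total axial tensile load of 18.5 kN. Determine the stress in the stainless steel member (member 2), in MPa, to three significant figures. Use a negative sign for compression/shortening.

A_2 = 180.5 mm².
Equal strain + equilibrium ⇒ each member carries load in proportion to AE: A₁E₁ = 58120000 N, A₂E₂ = 34840000 N, ΣAE = 92950000 N.
σ₂ = P·E₂/ΣAE = 18500·193000/92950000 = 38.41 MPa.

38.4 MPa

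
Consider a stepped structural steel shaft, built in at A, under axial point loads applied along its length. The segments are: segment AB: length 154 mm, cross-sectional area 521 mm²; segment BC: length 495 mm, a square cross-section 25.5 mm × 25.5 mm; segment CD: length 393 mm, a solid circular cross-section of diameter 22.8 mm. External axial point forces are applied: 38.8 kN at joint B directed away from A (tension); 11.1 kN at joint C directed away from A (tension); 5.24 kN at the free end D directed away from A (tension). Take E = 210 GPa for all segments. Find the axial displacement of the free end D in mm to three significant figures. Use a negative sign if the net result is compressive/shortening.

0.161 mm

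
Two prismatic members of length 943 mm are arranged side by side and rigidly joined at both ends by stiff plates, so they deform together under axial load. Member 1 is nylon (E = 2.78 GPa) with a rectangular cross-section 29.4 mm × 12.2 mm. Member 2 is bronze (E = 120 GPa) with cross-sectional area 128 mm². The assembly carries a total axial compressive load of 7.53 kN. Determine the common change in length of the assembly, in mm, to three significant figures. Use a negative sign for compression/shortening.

-0.434 mm

A_1 = 358.7 mm².
Equal strain + equilibrium ⇒ each member carries load in proportion to AE: A₁E₁ = 997100 N, A₂E₂ = 15360000 N, ΣAE = 16360000 N.
δ = PL/ΣAE = -7530·943/16360000 = -0.4341 mm.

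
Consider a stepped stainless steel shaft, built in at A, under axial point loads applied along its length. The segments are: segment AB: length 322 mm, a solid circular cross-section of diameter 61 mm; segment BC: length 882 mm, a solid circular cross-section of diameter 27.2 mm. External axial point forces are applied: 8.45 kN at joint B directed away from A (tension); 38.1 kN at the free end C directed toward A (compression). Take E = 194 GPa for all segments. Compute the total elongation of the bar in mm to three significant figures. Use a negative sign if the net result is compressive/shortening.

-0.315 mm

Internal axial forces (sectioning from the free end, tension +): N_BC = -38.1 kN, N_AB = -29.65 kN.
A_AB = 2922 mm².
A_BC = 581.1 mm².
δ_AB = -29650·322/(2922·194000) = -0.01684 mm
δ_BC = -38100·882/(581.1·194000) = -0.2981 mm
δ = Σδ_i = -0.3149 mm.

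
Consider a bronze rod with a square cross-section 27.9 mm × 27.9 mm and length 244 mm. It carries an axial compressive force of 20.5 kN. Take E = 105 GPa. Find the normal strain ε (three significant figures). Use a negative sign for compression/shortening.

-2.51e-04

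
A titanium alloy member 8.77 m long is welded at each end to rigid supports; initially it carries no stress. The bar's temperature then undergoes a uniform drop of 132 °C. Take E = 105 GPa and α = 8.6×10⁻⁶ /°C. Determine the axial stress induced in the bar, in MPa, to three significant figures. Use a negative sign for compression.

119 MPa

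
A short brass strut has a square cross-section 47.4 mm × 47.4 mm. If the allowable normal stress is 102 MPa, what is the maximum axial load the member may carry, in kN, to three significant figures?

229 kN

A = 2247 mm².
P_max = σ_allow · A = 102 · 2247 = 229200 N = 229.2 kN.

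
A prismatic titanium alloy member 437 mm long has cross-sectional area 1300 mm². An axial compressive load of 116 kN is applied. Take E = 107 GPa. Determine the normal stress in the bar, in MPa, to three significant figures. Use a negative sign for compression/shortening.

-89.2 MPa

σ = N/A = -116000/1300 = -89.23 MPa.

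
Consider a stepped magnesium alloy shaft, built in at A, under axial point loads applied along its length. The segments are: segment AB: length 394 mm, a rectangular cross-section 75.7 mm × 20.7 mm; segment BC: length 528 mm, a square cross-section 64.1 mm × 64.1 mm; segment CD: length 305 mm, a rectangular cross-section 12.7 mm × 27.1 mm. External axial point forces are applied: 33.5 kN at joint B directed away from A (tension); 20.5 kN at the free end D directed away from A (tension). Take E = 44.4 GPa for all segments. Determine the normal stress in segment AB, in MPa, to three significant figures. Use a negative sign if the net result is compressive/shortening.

34.5 MPa

Internal axial forces (sectioning from the free end, tension +): N_CD = 20.5 kN, N_BC = 20.5 kN, N_AB = 54 kN.
A_AB = 1567 mm².
σ_AB = N_AB/A_AB = 54000/1567 = 34.46 MPa.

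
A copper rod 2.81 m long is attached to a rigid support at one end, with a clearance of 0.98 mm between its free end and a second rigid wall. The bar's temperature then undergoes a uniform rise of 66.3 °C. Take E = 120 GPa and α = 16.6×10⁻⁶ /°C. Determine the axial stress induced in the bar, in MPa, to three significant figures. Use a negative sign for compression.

-90.2 MPa

Free thermal expansion αLΔT = 16.6e-6 · 2810 · 66.3 = 3.093 mm.
The walls engage after the gap closes; constrained expansion = 3.093 − 0.98 = 2.113 mm.
The walls impose strain ε = −(2.113)/2810 = -7.5183e-04; σ = Eε = 120000 · -7.5183e-04 = -90.22 MPa.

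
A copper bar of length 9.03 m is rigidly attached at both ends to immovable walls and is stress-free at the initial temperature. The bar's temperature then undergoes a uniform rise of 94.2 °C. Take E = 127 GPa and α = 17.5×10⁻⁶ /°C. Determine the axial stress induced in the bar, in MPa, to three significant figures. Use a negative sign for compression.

Free thermal expansion αLΔT = 17.5e-6 · 9030 · 94.2 = 14.89 mm.
The walls impose strain ε = −(14.89)/9030 = -1.6485e-03; σ = Eε = 127000 · -1.6485e-03 = -209.4 MPa.

-209 MPa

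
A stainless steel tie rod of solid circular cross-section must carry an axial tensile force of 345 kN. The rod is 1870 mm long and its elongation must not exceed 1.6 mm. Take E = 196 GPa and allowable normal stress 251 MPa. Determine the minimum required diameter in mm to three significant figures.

51.2 mm

Required area A ≥ P/σ_allow = 345000/251 = 1375 mm².
For a solid circular section, d ≥ √(4A/π) = 41.83 mm.
Elongation limit: A ≥ PL/(Eδ_allow) = 345000·1870/(196000·1.6) = 2057 mm² ⇒ d ≥ 51.18 mm.
The elongation limit governs.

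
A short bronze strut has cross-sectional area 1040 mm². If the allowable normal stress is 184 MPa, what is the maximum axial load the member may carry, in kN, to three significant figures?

191 kN

P_max = σ_allow · A = 184 · 1040 = 191400 N = 191.4 kN.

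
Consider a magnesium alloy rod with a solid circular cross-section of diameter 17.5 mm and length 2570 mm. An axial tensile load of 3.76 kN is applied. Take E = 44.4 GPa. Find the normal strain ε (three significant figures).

3.52e-04

A = 240.5 mm².
σ = N/A = 15.63 MPa; ε = σ/E = 15.63/44400 = 3.521e-04.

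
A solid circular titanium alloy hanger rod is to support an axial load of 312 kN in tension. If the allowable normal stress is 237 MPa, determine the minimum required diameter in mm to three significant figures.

40.9 mm

Required area A ≥ P/σ_allow = 312000/237 = 1316 mm².
For a solid circular section, d ≥ √(4A/π) = 40.94 mm.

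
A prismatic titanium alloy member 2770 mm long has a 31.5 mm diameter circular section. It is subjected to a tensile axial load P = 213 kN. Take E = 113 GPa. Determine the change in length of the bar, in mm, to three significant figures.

A = 779.3 mm².
δ_mech = NL/(AE) = 213000·2770/(779.3·113000) = 6.7 mm.

6.70 mm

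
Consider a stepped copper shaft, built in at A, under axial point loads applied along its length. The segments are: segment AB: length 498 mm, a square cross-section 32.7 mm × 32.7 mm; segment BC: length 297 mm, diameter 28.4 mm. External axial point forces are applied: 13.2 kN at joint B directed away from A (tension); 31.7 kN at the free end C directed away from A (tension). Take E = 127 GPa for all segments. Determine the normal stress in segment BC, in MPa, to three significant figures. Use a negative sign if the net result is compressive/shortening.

50.0 MPa

Internal axial forces (sectioning from the free end, tension +): N_BC = 31.7 kN, N_AB = 44.9 kN.
A_BC = 633.5 mm².
σ_BC = N_BC/A_BC = 31700/633.5 = 50.04 MPa.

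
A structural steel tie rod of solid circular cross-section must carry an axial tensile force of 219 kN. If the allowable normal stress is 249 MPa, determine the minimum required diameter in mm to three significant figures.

33.5 mm

Required area A ≥ P/σ_allow = 219000/249 = 879.5 mm².
For a solid circular section, d ≥ √(4A/π) = 33.46 mm.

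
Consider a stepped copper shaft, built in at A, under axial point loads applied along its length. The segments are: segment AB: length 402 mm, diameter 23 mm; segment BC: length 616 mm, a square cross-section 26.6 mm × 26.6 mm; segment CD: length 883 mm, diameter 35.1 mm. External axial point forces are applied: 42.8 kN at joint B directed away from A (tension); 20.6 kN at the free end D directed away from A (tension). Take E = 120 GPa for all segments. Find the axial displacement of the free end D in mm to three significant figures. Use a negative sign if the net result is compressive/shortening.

Internal axial forces (sectioning from the free end, tension +): N_CD = 20.6 kN, N_BC = 20.6 kN, N_AB = 63.4 kN.
A_AB = 415.5 mm².
A_BC = 707.6 mm².
A_CD = 967.6 mm².
δ_AB = 63400·402/(415.5·120000) = 0.5112 mm
δ_BC = 20600·616/(707.6·120000) = 0.1495 mm
δ_CD = 20600·883/(967.6·120000) = 0.1567 mm
δ = Σδ_i = 0.8173 mm.

0.817 mm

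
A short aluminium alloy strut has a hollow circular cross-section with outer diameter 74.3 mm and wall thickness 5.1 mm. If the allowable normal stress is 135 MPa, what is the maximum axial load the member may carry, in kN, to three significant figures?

150 kN

A = 1109 mm².
P_max = σ_allow · A = 135 · 1109 = 149700 N = 149.7 kN.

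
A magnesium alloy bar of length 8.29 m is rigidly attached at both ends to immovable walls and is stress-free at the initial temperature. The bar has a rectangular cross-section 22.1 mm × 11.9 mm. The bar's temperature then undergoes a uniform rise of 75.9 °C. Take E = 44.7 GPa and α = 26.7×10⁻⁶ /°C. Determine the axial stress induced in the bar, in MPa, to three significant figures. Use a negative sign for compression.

Free thermal expansion αLΔT = 26.7e-6 · 8290 · 75.9 = 16.8 mm.
The walls impose strain ε = −(16.8)/8290 = -2.0265e-03; σ = Eε = 44700 · -2.0265e-03 = -90.59 MPa.

-90.6 MPa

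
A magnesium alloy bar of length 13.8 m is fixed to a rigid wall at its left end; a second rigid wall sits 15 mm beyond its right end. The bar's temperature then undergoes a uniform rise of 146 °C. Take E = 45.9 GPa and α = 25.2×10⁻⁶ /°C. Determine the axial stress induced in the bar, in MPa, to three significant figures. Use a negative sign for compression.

Free thermal expansion αLΔT = 25.2e-6 · 13800 · 146 = 50.77 mm.
The walls engage after the gap closes; constrained expansion = 50.77 − 15 = 35.77 mm.
The walls impose strain ε = −(35.77)/13800 = -2.5922e-03; σ = Eε = 45900 · -2.5922e-03 = -119 MPa.

-119 MPa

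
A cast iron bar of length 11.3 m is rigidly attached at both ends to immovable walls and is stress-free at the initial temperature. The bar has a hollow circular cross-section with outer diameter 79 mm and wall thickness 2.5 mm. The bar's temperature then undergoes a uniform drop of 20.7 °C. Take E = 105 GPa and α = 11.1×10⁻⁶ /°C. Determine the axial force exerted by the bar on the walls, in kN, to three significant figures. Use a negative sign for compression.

Free thermal expansion αLΔT = 11.1e-6 · 11300 · -20.7 = -2.596 mm.
The walls impose strain ε = −(-2.596)/11300 = 2.2977e-04; σ = Eε = 105000 · 2.2977e-04 = 24.13 MPa.
Wall reaction R = σ·A = 24.13·600.8 = 14500 N = 14.5 kN.

14.5 kN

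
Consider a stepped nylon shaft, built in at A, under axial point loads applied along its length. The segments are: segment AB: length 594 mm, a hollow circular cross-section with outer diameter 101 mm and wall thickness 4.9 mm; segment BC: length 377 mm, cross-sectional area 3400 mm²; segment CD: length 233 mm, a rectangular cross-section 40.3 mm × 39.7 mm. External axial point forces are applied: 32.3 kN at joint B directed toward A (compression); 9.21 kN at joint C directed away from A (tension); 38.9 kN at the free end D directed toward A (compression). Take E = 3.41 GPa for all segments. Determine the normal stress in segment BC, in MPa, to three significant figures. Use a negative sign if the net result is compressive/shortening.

Internal axial forces (sectioning from the free end, tension +): N_CD = -38.9 kN, N_BC = -29.69 kN, N_AB = -61.99 kN.
σ_BC = N_BC/A_BC = -29690/3400 = -8.732 MPa.

-8.73 MPa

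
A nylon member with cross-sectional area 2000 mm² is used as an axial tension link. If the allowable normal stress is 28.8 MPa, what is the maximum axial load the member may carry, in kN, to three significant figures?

57.6 kN

P_max = σ_allow · A = 28.8 · 2000 = 57600 N = 57.6 kN.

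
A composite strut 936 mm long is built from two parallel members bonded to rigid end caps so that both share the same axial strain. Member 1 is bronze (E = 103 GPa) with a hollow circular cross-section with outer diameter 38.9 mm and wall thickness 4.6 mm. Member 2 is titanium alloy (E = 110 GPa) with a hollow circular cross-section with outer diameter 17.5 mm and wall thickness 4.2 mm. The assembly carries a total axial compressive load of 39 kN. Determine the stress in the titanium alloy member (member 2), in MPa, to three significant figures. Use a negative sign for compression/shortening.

A_1 = 495.7 mm².
A_2 = 175.5 mm².
Equal strain + equilibrium ⇒ each member carries load in proportion to AE: A₁E₁ = 51060000 N, A₂E₂ = 19300000 N, ΣAE = 70360000 N.
σ₂ = P·E₂/ΣAE = -39000·110000/70360000 = -60.97 MPa.

-61.0 MPa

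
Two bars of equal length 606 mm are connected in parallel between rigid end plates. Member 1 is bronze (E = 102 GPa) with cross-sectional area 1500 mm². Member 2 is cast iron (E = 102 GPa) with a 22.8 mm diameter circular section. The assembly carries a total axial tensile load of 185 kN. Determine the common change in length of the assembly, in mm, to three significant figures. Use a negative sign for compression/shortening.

A_2 = 408.3 mm².
Equal strain + equilibrium ⇒ each member carries load in proportion to AE: A₁E₁ = 153000000 N, A₂E₂ = 41640000 N, ΣAE = 194600000 N.
δ = PL/ΣAE = 185000·606/194600000 = 0.576 mm.

0.576 mm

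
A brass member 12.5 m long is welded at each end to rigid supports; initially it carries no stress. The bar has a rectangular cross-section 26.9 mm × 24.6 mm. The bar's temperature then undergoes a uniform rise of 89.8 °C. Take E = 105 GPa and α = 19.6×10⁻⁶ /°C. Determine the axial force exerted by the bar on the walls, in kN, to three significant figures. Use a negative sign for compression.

-122 kN

Free thermal expansion αLΔT = 19.6e-6 · 12500 · 89.8 = 22 mm.
The walls impose strain ε = −(22)/12500 = -1.7601e-03; σ = Eε = 105000 · -1.7601e-03 = -184.8 MPa.
Wall reaction R = σ·A = -184.8·661.7 = -122300 N = -122.3 kN.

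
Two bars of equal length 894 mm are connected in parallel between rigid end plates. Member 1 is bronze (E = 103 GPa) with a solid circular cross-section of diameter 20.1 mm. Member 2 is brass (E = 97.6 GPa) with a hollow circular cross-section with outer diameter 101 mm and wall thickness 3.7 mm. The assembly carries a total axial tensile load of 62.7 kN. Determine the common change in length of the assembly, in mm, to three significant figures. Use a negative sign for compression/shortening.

0.392 mm

A_1 = 317.3 mm².
A_2 = 1131 mm².
Equal strain + equilibrium ⇒ each member carries load in proportion to AE: A₁E₁ = 32680000 N, A₂E₂ = 110400000 N, ΣAE = 143100000 N.
δ = PL/ΣAE = 62700·894/143100000 = 0.3918 mm.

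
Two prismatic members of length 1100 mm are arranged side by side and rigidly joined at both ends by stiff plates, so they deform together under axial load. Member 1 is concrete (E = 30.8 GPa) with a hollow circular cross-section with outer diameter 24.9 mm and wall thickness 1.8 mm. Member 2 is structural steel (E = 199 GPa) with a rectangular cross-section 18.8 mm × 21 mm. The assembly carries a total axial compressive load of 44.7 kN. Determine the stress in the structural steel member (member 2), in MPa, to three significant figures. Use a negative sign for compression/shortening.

-108 MPa

A_1 = 130.6 mm².
A_2 = 394.8 mm².
Equal strain + equilibrium ⇒ each member carries load in proportion to AE: A₁E₁ = 4023000 N, A₂E₂ = 78570000 N, ΣAE = 82590000 N.
σ₂ = P·E₂/ΣAE = -44700·199000/82590000 = -107.7 MPa.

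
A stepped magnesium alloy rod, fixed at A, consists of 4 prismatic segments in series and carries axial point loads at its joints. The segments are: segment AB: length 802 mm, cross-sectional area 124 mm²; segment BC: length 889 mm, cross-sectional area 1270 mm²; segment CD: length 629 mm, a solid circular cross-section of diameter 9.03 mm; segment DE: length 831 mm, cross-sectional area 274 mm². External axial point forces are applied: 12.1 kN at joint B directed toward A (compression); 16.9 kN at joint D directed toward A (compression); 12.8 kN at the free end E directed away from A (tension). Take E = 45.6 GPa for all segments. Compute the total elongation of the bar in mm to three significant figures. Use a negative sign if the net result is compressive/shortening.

Internal axial forces (sectioning from the free end, tension +): N_DE = 12.8 kN, N_CD = -4.1 kN, N_BC = -4.1 kN, N_AB = -16.2 kN.
A_CD = 64.04 mm².
δ_AB = -16200·802/(124·45600) = -2.298 mm
δ_BC = -4100·889/(1270·45600) = -0.06294 mm
δ_CD = -4100·629/(64.04·45600) = -0.8831 mm
δ_DE = 12800·831/(274·45600) = 0.8513 mm
δ = Σδ_i = -2.392 mm.

-2.39 mm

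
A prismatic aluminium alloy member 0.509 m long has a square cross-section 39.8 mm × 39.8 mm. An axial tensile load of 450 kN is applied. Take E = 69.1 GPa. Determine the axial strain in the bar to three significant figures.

0.00411

A = 1584 mm².
σ = N/A = 284.1 MPa; ε = σ/E = 284.1/69100 = 4.111e-03.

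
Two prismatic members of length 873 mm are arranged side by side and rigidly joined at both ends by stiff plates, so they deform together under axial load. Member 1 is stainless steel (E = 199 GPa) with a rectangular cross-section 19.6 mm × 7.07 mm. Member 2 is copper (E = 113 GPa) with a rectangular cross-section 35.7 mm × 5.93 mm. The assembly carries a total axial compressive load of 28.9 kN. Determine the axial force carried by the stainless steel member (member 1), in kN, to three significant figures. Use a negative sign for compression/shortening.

A_1 = 138.6 mm².
A_2 = 211.7 mm².
Equal strain + equilibrium ⇒ each member carries load in proportion to AE: A₁E₁ = 27580000 N, A₂E₂ = 23920000 N, ΣAE = 51500000 N.
F₁ = P·A₁E₁/ΣAE = -28900·27580000/51500000 = -15480 N.

-15.5 kN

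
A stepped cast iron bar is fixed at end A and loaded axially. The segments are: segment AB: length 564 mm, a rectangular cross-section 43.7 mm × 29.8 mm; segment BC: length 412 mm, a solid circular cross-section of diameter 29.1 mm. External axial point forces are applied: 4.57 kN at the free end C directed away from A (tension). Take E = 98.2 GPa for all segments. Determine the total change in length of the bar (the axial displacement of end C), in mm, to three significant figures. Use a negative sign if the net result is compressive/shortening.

0.0490 mm

Internal axial forces (sectioning from the free end, tension +): N_BC = 4.57 kN, N_AB = 4.57 kN.
A_AB = 1302 mm².
A_BC = 665.1 mm².
δ_AB = 4570·564/(1302·98200) = 0.02016 mm
δ_BC = 4570·412/(665.1·98200) = 0.02883 mm
δ = Σδ_i = 0.04898 mm.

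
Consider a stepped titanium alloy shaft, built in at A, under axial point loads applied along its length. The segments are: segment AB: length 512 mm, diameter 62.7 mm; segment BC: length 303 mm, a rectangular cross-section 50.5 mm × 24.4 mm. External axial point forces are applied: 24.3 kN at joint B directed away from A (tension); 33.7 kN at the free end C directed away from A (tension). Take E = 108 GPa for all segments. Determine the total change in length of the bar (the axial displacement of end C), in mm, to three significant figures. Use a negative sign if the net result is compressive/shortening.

Internal axial forces (sectioning from the free end, tension +): N_BC = 33.7 kN, N_AB = 58 kN.
A_AB = 3088 mm².
A_BC = 1232 mm².
δ_AB = 58000·512/(3088·108000) = 0.08905 mm
δ_BC = 33700·303/(1232·108000) = 0.07673 mm
δ = Σδ_i = 0.1658 mm.

0.166 mm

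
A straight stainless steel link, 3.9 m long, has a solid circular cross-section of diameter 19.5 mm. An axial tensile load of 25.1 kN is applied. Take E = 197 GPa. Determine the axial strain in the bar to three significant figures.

A = 298.6 mm².
σ = N/A = 84.05 MPa; ε = σ/E = 84.05/197000 = 4.266e-04.

4.27e-04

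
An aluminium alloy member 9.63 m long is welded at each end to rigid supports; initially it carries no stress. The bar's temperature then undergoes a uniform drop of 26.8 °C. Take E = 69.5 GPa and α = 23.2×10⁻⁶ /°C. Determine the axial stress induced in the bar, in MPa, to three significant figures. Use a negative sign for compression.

43.2 MPa

Free thermal expansion αLΔT = 23.2e-6 · 9630 · -26.8 = -5.988 mm.
The walls impose strain ε = −(-5.988)/9630 = 6.2176e-04; σ = Eε = 69500 · 6.2176e-04 = 43.21 MPa.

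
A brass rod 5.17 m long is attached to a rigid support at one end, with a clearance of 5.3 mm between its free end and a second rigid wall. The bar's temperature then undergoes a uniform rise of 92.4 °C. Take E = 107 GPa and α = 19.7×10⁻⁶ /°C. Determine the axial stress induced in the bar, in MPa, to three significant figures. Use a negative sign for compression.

-85.1 MPa

Free thermal expansion αLΔT = 19.7e-6 · 5170 · 92.4 = 9.411 mm.
The walls engage after the gap closes; constrained expansion = 9.411 − 5.3 = 4.111 mm.
The walls impose strain ε = −(4.111)/5170 = -7.9513e-04; σ = Eε = 107000 · -7.9513e-04 = -85.08 MPa.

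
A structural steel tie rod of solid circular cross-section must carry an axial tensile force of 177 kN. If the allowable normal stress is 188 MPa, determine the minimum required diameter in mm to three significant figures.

Required area A ≥ P/σ_allow = 177000/188 = 941.5 mm².
For a solid circular section, d ≥ √(4A/π) = 34.62 mm.

34.6 mm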